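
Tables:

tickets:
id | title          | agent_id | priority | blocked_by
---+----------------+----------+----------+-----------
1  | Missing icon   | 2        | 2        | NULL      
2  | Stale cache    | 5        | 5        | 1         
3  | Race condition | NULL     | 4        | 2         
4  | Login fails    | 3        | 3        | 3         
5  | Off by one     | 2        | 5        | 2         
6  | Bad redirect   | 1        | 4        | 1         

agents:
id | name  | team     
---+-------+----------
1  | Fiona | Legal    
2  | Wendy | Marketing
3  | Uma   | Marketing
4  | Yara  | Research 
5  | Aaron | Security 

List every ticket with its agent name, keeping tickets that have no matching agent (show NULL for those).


LEFT JOIN keeps every row from tickets (the left table); where agent_id has no match in agents, the agent columns become NULL. Walk through each ticket:
  - ticket 1 (Missing icon): agent_id=2 -> matches Wendy
  - ticket 2 (Stale cache): agent_id=5 -> matches Aaron
  - ticket 3 (Race condition): agent_id=NULL, no match -> kept with NULL
  - ticket 4 (Login fails): agent_id=3 -> matches Uma
  - ticket 5 (Off by one): agent_id=2 -> matches Wendy
  - ticket 6 (Bad redirect): agent_id=1 -> matches Fiona
All 6 rows appear; 1 has NULL agent.

SQL:
SELECT a.title, b.name AS agent
FROM tickets a
LEFT JOIN agents b ON a.agent_id = b.id

Result:
title          | agent
---------------+------
Missing icon   | Wendy
Stale cache    | Aaron
Race condition | NULL 
Login fails    | Uma  
Off by one     | Wendy
Bad redirect   | Fiona


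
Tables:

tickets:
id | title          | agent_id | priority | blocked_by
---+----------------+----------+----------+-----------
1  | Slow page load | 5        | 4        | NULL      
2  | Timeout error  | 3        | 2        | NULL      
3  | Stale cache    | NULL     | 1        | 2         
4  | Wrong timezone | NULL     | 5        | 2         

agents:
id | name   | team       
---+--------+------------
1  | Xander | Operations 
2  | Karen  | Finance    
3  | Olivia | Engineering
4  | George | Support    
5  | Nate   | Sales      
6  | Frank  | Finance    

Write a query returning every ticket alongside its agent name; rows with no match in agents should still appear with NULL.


LEFT JOIN keeps every row from tickets (the left table); where agent_id has no match in agents, the agent columns become NULL. Walk through each ticket:
  - ticket 1 (Slow page load): agent_id=5 -> matches Nate
  - ticket 2 (Timeout error): agent_id=3 -> matches Olivia
  - ticket 3 (Stale cache): agent_id=NULL, no match -> kept with NULL
  - ticket 4 (Wrong timezone): agent_id=NULL, no match -> kept with NULL
All 4 rows appear; 2 have NULL agent.

SQL:
SELECT a.title, b.name AS agent
FROM tickets a
LEFT JOIN agents b ON a.agent_id = b.id

Result:
title          | agent 
---------------+-------
Slow page load | Nate  
Timeout error  | Olivia
Stale cache    | NULL  
Wrong timezone | NULL  


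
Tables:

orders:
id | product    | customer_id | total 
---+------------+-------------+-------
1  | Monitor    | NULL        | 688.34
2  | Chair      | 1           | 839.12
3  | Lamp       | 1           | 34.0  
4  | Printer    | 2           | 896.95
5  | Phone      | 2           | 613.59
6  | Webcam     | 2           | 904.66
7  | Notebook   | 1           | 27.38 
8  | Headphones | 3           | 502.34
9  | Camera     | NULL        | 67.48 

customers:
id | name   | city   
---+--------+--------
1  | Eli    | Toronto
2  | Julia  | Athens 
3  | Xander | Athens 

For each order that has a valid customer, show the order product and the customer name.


INNER JOIN keeps only orders rows whose customer_id matches an id in customers. Walk through each order:
  - order 1 (Monitor): customer_id=NULL, no match -> dropped
  - order 2 (Chair): customer_id=1 -> matches Eli
  - order 3 (Lamp): customer_id=1 -> matches Eli
  - order 4 (Printer): customer_id=2 -> matches Julia
  - order 5 (Phone): customer_id=2 -> matches Julia
  - order 6 (Webcam): customer_id=2 -> matches Julia
  - order 7 (Notebook): customer_id=1 -> matches Eli
  - order 8 (Headphones): customer_id=3 -> matches Xander
  - order 9 (Camera): customer_id=NULL, no match -> dropped
So 2 of 9 rows are dropped.

SQL:
SELECT a.product, b.name AS customer
FROM orders a
INNER JOIN customers b ON a.customer_id = b.id

Result:
product    | customer
-----------+---------
Chair      | Eli     
Lamp       | Eli     
Printer    | Julia   
Phone      | Julia   
Webcam     | Julia   
Notebook   | Eli     
Headphones | Xander  


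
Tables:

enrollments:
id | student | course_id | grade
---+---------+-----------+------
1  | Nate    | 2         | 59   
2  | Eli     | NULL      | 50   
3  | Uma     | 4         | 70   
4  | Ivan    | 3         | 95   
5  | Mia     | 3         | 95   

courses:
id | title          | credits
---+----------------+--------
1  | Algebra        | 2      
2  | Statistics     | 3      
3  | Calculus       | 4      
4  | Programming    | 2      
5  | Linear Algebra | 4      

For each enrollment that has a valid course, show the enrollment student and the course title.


INNER JOIN keeps only enrollments rows whose course_id matches an id in courses. Walk through each enrollment:
  - enrollment 1 (Nate): course_id=2 -> matches Statistics
  - enrollment 2 (Eli): course_id=NULL, no match -> dropped
  - enrollment 3 (Uma): course_id=4 -> matches Programming
  - enrollment 4 (Ivan): course_id=3 -> matches Calculus
  - enrollment 5 (Mia): course_id=3 -> matches Calculus
So 1 of 5 rows is dropped.

SQL:
SELECT a.student, b.title AS course
FROM enrollments a
INNER JOIN courses b ON a.course_id = b.id

Result:
student | course     
--------+------------
Nate    | Statistics 
Uma     | Programming
Ivan    | Calculus   
Mia     | Calculus   


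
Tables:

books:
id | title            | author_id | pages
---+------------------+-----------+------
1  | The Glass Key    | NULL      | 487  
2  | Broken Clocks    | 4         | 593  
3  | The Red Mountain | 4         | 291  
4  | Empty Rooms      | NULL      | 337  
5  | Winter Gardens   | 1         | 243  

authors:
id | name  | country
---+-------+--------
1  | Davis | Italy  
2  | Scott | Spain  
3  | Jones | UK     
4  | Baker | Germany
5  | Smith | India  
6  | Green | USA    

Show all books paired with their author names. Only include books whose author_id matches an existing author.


INNER JOIN keeps only books rows whose author_id matches an id in authors. Walk through each book:
  - book 1 (The Glass Key): author_id=NULL, no match -> dropped
  - book 2 (Broken Clocks): author_id=4 -> matches Baker
  - book 3 (The Red Mountain): author_id=4 -> matches Baker
  - book 4 (Empty Rooms): author_id=NULL, no match -> dropped
  - book 5 (Winter Gardens): author_id=1 -> matches Davis
So 2 of 5 rows are dropped.

SQL:
SELECT a.title, b.name AS author
FROM books a
INNER JOIN authors b ON a.author_id = b.id

Result:
title            | author
-----------------+-------
Broken Clocks    | Baker 
The Red Mountain | Baker 
Winter Gardens   | Davis 


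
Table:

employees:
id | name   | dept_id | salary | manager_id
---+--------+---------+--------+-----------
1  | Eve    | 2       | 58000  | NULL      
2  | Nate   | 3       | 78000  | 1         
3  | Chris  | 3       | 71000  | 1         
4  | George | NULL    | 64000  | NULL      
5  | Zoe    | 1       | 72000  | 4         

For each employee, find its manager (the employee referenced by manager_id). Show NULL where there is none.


This is a self-join: employees is joined to a second copy of itself, matching each row's manager_id to another row's id. Use LEFT JOIN so rows with manager_id=NULL are kept.
  - employee 1 (Eve): manager_id=NULL -> NULL
  - employee 2 (Nate): manager_id=1 -> Eve
  - employee 3 (Chris): manager_id=1 -> Eve
  - employee 4 (George): manager_id=NULL -> NULL
  - employee 5 (Zoe): manager_id=4 -> George

SQL:
SELECT a.name AS item, b.name AS manager
FROM employees a
LEFT JOIN employees b ON a.manager_id = b.id

Result:
item   | manager
-------+--------
Eve    | NULL   
Nate   | Eve    
Chris  | Eve    
George | NULL   
Zoe    | George 


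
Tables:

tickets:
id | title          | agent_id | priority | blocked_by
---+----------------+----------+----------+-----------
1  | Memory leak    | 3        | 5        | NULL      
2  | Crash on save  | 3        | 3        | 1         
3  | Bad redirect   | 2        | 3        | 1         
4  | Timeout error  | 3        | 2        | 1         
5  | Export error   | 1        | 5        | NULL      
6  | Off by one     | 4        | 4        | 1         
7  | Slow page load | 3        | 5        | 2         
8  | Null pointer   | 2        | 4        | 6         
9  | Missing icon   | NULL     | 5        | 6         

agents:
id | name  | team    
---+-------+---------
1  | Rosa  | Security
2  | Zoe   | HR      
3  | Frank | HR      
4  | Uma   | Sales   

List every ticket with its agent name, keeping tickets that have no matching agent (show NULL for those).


LEFT JOIN keeps every row from tickets (the left table); where agent_id has no match in agents, the agent columns become NULL. Walk through each ticket:
  - ticket 1 (Memory leak): agent_id=3 -> matches Frank
  - ticket 2 (Crash on save): agent_id=3 -> matches Frank
  - ticket 3 (Bad redirect): agent_id=2 -> matches Zoe
  - ticket 4 (Timeout error): agent_id=3 -> matches Frank
  - ticket 5 (Export error): agent_id=1 -> matches Rosa
  - ticket 6 (Off by one): agent_id=4 -> matches Uma
  - ticket 7 (Slow page load): agent_id=3 -> matches Frank
  - ticket 8 (Null pointer): agent_id=2 -> matches Zoe
  - ticket 9 (Missing icon): agent_id=NULL, no match -> kept with NULL
All 9 rows appear; 1 has NULL agent.

SQL:
SELECT a.title, b.name AS agent
FROM tickets a
LEFT JOIN agents b ON a.agent_id = b.id

Result:
title          | agent
---------------+------
Memory leak    | Frank
Crash on save  | Frank
Bad redirect   | Zoe  
Timeout error  | Frank
Export error   | Rosa 
Off by one     | Uma  
Slow page load | Frank
Null pointer   | Zoe  
Missing icon   | NULL 


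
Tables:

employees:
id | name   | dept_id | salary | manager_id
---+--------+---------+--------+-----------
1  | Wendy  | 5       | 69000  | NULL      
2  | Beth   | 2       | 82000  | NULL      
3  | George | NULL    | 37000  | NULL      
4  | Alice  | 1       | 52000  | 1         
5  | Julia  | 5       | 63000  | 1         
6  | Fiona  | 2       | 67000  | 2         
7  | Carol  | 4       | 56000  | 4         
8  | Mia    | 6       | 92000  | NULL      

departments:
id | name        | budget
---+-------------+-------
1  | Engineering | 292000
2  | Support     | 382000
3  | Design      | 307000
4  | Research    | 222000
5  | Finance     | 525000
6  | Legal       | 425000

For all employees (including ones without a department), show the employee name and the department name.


LEFT JOIN keeps every row from employees (the left table); where dept_id has no match in departments, the department columns become NULL. Walk through each employee:
  - employee 1 (Wendy): dept_id=5 -> matches Finance
  - employee 2 (Beth): dept_id=2 -> matches Support
  - employee 3 (George): dept_id=NULL, no match -> kept with NULL
  - employee 4 (Alice): dept_id=1 -> matches Engineering
  - employee 5 (Julia): dept_id=5 -> matches Finance
  - employee 6 (Fiona): dept_id=2 -> matches Support
  - employee 7 (Carol): dept_id=4 -> matches Research
  - employee 8 (Mia): dept_id=6 -> matches Legal
All 8 rows appear; 1 has NULL department.

SQL:
SELECT a.name, b.name AS department
FROM employees a
LEFT JOIN departments b ON a.dept_id = b.id

Result:
name   | department 
-------+------------
Wendy  | Finance    
Beth   | Support    
George | NULL       
Alice  | Engineering
Julia  | Finance    
Fiona  | Support    
Carol  | Research   
Mia    | Legal      


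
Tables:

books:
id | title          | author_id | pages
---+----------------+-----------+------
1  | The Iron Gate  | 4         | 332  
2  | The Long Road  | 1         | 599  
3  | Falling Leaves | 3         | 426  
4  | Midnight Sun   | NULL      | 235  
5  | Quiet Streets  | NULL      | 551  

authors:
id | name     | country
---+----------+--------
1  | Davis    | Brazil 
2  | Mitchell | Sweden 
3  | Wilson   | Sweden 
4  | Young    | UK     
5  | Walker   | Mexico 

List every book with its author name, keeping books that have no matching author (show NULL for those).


LEFT JOIN keeps every row from books (the left table); where author_id has no match in authors, the author columns become NULL. Walk through each book:
  - book 1 (The Iron Gate): author_id=4 -> matches Young
  - book 2 (The Long Road): author_id=1 -> matches Davis
  - book 3 (Falling Leaves): author_id=3 -> matches Wilson
  - book 4 (Midnight Sun): author_id=NULL, no match -> kept with NULL
  - book 5 (Quiet Streets): author_id=NULL, no match -> kept with NULL
All 5 rows appear; 2 have NULL author.

SQL:
SELECT a.title, b.name AS author
FROM books a
LEFT JOIN authors b ON a.author_id = b.id

Result:
title          | author
---------------+-------
The Iron Gate  | Young 
The Long Road  | Davis 
Falling Leaves | Wilson
Midnight Sun   | NULL  
Quiet Streets  | NULL  


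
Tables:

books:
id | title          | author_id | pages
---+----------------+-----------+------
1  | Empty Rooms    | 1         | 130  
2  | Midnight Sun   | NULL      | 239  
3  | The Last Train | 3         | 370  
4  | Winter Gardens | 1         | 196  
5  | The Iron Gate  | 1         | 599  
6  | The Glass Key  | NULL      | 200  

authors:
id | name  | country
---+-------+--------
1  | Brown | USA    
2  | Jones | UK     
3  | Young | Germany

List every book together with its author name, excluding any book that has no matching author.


INNER JOIN keeps only books rows whose author_id matches an id in authors. Walk through each book:
  - book 1 (Empty Rooms): author_id=1 -> matches Brown
  - book 2 (Midnight Sun): author_id=NULL, no match -> dropped
  - book 3 (The Last Train): author_id=3 -> matches Young
  - book 4 (Winter Gardens): author_id=1 -> matches Brown
  - book 5 (The Iron Gate): author_id=1 -> matches Brown
  - book 6 (The Glass Key): author_id=NULL, no match -> dropped
So 2 of 6 rows are dropped.

SQL:
SELECT a.title, b.name AS author
FROM books a
INNER JOIN authors b ON a.author_id = b.id

Result:
title          | author
---------------+-------
Empty Rooms    | Brown 
The Last Train | Young 
Winter Gardens | Brown 
The Iron Gate  | Brown 


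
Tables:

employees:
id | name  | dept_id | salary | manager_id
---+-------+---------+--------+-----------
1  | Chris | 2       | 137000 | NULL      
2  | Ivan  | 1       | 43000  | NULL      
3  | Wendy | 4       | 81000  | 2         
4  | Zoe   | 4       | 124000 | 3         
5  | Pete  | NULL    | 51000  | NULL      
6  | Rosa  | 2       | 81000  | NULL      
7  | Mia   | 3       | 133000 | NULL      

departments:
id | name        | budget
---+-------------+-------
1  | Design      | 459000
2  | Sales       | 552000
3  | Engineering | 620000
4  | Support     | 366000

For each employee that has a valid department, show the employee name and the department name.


INNER JOIN keeps only employees rows whose dept_id matches an id in departments. Walk through each employee:
  - employee 1 (Chris): dept_id=2 -> matches Sales
  - employee 2 (Ivan): dept_id=1 -> matches Design
  - employee 3 (Wendy): dept_id=4 -> matches Support
  - employee 4 (Zoe): dept_id=4 -> matches Support
  - employee 5 (Pete): dept_id=NULL, no match -> dropped
  - employee 6 (Rosa): dept_id=2 -> matches Sales
  - employee 7 (Mia): dept_id=3 -> matches Engineering
So 1 of 7 rows is dropped.

SQL:
SELECT a.name, b.name AS department
FROM employees a
INNER JOIN departments b ON a.dept_id = b.id

Result:
name  | department 
------+------------
Chris | Sales      
Ivan  | Design     
Wendy | Support    
Zoe   | Support    
Rosa  | Sales      
Mia   | Engineering


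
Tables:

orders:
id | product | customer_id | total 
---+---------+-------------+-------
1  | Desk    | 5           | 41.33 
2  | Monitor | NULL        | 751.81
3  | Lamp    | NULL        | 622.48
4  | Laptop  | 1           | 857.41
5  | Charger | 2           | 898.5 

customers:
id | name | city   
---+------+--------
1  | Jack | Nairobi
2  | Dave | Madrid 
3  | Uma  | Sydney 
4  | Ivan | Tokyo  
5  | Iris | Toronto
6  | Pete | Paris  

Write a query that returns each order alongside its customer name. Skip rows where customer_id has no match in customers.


INNER JOIN keeps only orders rows whose customer_id matches an id in customers. Walk through each order:
  - order 1 (Desk): customer_id=5 -> matches Iris
  - order 2 (Monitor): customer_id=NULL, no match -> dropped
  - order 3 (Lamp): customer_id=NULL, no match -> dropped
  - order 4 (Laptop): customer_id=1 -> matches Jack
  - order 5 (Charger): customer_id=2 -> matches Dave
So 2 of 5 rows are dropped.

SQL:
SELECT a.product, b.name AS customer
FROM orders a
INNER JOIN customers b ON a.customer_id = b.id

Result:
product | customer
--------+---------
Desk    | Iris    
Laptop  | Jack    
Charger | Dave    


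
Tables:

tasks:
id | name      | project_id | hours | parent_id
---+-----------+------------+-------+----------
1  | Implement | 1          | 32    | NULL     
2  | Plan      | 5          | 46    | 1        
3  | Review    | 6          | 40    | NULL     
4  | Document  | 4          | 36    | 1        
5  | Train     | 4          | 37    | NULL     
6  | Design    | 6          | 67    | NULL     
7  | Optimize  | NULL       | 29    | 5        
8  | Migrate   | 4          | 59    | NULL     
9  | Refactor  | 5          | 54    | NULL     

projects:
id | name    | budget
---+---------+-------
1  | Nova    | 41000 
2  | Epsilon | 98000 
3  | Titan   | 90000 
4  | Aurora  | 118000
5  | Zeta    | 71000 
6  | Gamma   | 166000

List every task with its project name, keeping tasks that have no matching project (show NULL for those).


LEFT JOIN keeps every row from tasks (the left table); where project_id has no match in projects, the project columns become NULL. Walk through each task:
  - task 1 (Implement): project_id=1 -> matches Nova
  - task 2 (Plan): project_id=5 -> matches Zeta
  - task 3 (Review): project_id=6 -> matches Gamma
  - task 4 (Document): project_id=4 -> matches Aurora
  - task 5 (Train): project_id=4 -> matches Aurora
  - task 6 (Design): project_id=6 -> matches Gamma
  - task 7 (Optimize): project_id=NULL, no match -> kept with NULL
  - task 8 (Migrate): project_id=4 -> matches Aurora
  - task 9 (Refactor): project_id=5 -> matches Zeta
All 9 rows appear; 1 has NULL project.

SQL:
SELECT a.name, b.name AS project
FROM tasks a
LEFT JOIN projects b ON a.project_id = b.id

Result:
name      | project
----------+--------
Implement | Nova   
Plan      | Zeta   
Review    | Gamma  
Document  | Aurora 
Train     | Aurora 
Design    | Gamma  
Optimize  | NULL   
Migrate   | Aurora 
Refactor  | Zeta   


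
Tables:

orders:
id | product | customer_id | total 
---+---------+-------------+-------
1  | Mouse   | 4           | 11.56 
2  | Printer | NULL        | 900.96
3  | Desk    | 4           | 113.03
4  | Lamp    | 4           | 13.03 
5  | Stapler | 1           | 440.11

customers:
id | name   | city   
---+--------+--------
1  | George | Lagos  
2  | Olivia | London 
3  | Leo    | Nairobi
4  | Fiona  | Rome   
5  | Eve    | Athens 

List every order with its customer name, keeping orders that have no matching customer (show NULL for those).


LEFT JOIN keeps every row from orders (the left table); where customer_id has no match in customers, the customer columns become NULL. Walk through each order:
  - order 1 (Mouse): customer_id=4 -> matches Fiona
  - order 2 (Printer): customer_id=NULL, no match -> kept with NULL
  - order 3 (Desk): customer_id=4 -> matches Fiona
  - order 4 (Lamp): customer_id=4 -> matches Fiona
  - order 5 (Stapler): customer_id=1 -> matches George
All 5 rows appear; 1 has NULL customer.

SQL:
SELECT a.product, b.name AS customer
FROM orders a
LEFT JOIN customers b ON a.customer_id = b.id

Result:
product | customer
--------+---------
Mouse   | Fiona   
Printer | NULL    
Desk    | Fiona   
Lamp    | Fiona   
Stapler | George  


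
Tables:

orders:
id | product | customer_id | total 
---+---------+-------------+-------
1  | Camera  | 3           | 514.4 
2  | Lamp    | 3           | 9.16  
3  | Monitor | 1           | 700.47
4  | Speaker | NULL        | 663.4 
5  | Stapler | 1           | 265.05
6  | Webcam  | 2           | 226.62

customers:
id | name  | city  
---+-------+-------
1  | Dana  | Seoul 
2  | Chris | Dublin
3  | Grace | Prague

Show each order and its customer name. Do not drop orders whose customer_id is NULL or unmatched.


LEFT JOIN keeps every row from orders (the left table); where customer_id has no match in customers, the customer columns become NULL. Walk through each order:
  - order 1 (Camera): customer_id=3 -> matches Grace
  - order 2 (Lamp): customer_id=3 -> matches Grace
  - order 3 (Monitor): customer_id=1 -> matches Dana
  - order 4 (Speaker): customer_id=NULL, no match -> kept with NULL
  - order 5 (Stapler): customer_id=1 -> matches Dana
  - order 6 (Webcam): customer_id=2 -> matches Chris
All 6 rows appear; 1 has NULL customer.

SQL:
SELECT a.product, b.name AS customer
FROM orders a
LEFT JOIN customers b ON a.customer_id = b.id

Result:
product | customer
--------+---------
Camera  | Grace   
Lamp    | Grace   
Monitor | Dana    
Speaker | NULL    
Stapler | Dana    
Webcam  | Chris   


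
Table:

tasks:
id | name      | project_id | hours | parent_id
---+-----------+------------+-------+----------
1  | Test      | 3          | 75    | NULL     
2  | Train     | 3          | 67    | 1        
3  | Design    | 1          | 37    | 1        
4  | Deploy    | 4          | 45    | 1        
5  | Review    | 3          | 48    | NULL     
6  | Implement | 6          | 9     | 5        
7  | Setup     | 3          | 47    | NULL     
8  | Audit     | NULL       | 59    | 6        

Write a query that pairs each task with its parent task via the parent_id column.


This is a self-join: tasks is joined to a second copy of itself, matching each row's parent_id to another row's id. Use LEFT JOIN so rows with parent_id=NULL are kept.
  - task 1 (Test): parent_id=NULL -> NULL
  - task 2 (Train): parent_id=1 -> Test
  - task 3 (Design): parent_id=1 -> Test
  - task 4 (Deploy): parent_id=1 -> Test
  - task 5 (Review): parent_id=NULL -> NULL
  - task 6 (Implement): parent_id=5 -> Review
  - task 7 (Setup): parent_id=NULL -> NULL
  - task 8 (Audit): parent_id=6 -> Implement

SQL:
SELECT a.name AS item, b.name AS parent
FROM tasks a
LEFT JOIN tasks b ON a.parent_id = b.id

Result:
item      | parent   
----------+----------
Test      | NULL     
Train     | Test     
Design    | Test     
Deploy    | Test     
Review    | NULL     
Implement | Review   
Setup     | NULL     
Audit     | Implement


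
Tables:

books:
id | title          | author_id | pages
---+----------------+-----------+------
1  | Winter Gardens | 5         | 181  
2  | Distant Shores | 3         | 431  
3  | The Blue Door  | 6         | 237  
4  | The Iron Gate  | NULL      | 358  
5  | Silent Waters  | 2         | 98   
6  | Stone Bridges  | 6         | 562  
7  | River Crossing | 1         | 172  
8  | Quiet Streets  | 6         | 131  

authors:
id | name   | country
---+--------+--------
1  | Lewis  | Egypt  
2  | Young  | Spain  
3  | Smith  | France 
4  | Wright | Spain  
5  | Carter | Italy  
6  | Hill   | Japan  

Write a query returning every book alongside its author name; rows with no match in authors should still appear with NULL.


LEFT JOIN keeps every row from books (the left table); where author_id has no match in authors, the author columns become NULL. Walk through each book:
  - book 1 (Winter Gardens): author_id=5 -> matches Carter
  - book 2 (Distant Shores): author_id=3 -> matches Smith
  - book 3 (The Blue Door): author_id=6 -> matches Hill
  - book 4 (The Iron Gate): author_id=NULL, no match -> kept with NULL
  - book 5 (Silent Waters): author_id=2 -> matches Young
  - book 6 (Stone Bridges): author_id=6 -> matches Hill
  - book 7 (River Crossing): author_id=1 -> matches Lewis
  - book 8 (Quiet Streets): author_id=6 -> matches Hill
All 8 rows appear; 1 has NULL author.

SQL:
SELECT a.title, b.name AS author
FROM books a
LEFT JOIN authors b ON a.author_id = b.id

Result:
title          | author
---------------+-------
Winter Gardens | Carter
Distant Shores | Smith 
The Blue Door  | Hill  
The Iron Gate  | NULL  
Silent Waters  | Young 
Stone Bridges  | Hill  
River Crossing | Lewis 
Quiet Streets  | Hill  


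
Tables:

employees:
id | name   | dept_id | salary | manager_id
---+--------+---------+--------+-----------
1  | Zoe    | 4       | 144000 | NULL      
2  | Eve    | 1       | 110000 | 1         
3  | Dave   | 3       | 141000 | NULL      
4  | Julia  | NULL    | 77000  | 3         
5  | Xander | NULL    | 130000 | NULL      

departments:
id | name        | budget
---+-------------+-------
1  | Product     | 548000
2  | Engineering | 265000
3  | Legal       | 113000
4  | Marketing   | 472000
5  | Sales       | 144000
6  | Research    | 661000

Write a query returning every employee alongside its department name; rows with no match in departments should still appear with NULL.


LEFT JOIN keeps every row from employees (the left table); where dept_id has no match in departments, the department columns become NULL. Walk through each employee:
  - employee 1 (Zoe): dept_id=4 -> matches Marketing
  - employee 2 (Eve): dept_id=1 -> matches Product
  - employee 3 (Dave): dept_id=3 -> matches Legal
  - employee 4 (Julia): dept_id=NULL, no match -> kept with NULL
  - employee 5 (Xander): dept_id=NULL, no match -> kept with NULL
All 5 rows appear; 2 have NULL department.

SQL:
SELECT a.name, b.name AS department
FROM employees a
LEFT JOIN departments b ON a.dept_id = b.id

Result:
name   | department
-------+-----------
Zoe    | Marketing 
Eve    | Product   
Dave   | Legal     
Julia  | NULL      
Xander | NULL      


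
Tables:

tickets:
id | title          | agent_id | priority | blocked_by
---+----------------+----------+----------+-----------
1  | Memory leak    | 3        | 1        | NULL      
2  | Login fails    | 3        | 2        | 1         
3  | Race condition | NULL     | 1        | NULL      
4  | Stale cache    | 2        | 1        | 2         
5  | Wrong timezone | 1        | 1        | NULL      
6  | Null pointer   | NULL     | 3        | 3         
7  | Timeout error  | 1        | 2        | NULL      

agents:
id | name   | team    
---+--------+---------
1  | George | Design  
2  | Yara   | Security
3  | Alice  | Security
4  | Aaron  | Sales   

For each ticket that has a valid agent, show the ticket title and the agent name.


INNER JOIN keeps only tickets rows whose agent_id matches an id in agents. Walk through each ticket:
  - ticket 1 (Memory leak): agent_id=3 -> matches Alice
  - ticket 2 (Login fails): agent_id=3 -> matches Alice
  - ticket 3 (Race condition): agent_id=NULL, no match -> dropped
  - ticket 4 (Stale cache): agent_id=2 -> matches Yara
  - ticket 5 (Wrong timezone): agent_id=1 -> matches George
  - ticket 6 (Null pointer): agent_id=NULL, no match -> dropped
  - ticket 7 (Timeout error): agent_id=1 -> matches George
So 2 of 7 rows are dropped.

SQL:
SELECT a.title, b.name AS agent
FROM tickets a
INNER JOIN agents b ON a.agent_id = b.id

Result:
title          | agent 
---------------+-------
Memory leak    | Alice 
Login fails    | Alice 
Stale cache    | Yara  
Wrong timezone | George
Timeout error  | George


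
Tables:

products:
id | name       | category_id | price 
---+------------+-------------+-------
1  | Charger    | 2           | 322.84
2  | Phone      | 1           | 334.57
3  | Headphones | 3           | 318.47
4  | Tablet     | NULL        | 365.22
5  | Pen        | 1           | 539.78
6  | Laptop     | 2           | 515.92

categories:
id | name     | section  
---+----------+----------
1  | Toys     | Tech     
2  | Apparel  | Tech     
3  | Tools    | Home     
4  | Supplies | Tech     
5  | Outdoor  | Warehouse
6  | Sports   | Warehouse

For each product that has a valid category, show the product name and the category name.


INNER JOIN keeps only products rows whose category_id matches an id in categories. Walk through each product:
  - product 1 (Charger): category_id=2 -> matches Apparel
  - product 2 (Phone): category_id=1 -> matches Toys
  - product 3 (Headphones): category_id=3 -> matches Tools
  - product 4 (Tablet): category_id=NULL, no match -> dropped
  - product 5 (Pen): category_id=1 -> matches Toys
  - product 6 (Laptop): category_id=2 -> matches Apparel
So 1 of 6 rows is dropped.

SQL:
SELECT a.name, b.name AS category
FROM products a
INNER JOIN categories b ON a.category_id = b.id

Result:
name       | category
-----------+---------
Charger    | Apparel 
Phone      | Toys    
Headphones | Tools   
Pen        | Toys    
Laptop     | Apparel 


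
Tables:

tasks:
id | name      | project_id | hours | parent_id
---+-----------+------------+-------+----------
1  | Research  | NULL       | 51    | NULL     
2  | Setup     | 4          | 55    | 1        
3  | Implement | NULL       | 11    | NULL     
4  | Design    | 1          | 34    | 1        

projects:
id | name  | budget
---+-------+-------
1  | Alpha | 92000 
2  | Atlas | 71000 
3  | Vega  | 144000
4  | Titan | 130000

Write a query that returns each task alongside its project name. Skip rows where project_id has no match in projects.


INNER JOIN keeps only tasks rows whose project_id matches an id in projects. Walk through each task:
  - task 1 (Research): project_id=NULL, no match -> dropped
  - task 2 (Setup): project_id=4 -> matches Titan
  - task 3 (Implement): project_id=NULL, no match -> dropped
  - task 4 (Design): project_id=1 -> matches Alpha
So 2 of 4 rows are dropped.

SQL:
SELECT a.name, b.name AS project
FROM tasks a
INNER JOIN projects b ON a.project_id = b.id

Result:
name   | project
-------+--------
Setup  | Titan  
Design | Alpha  


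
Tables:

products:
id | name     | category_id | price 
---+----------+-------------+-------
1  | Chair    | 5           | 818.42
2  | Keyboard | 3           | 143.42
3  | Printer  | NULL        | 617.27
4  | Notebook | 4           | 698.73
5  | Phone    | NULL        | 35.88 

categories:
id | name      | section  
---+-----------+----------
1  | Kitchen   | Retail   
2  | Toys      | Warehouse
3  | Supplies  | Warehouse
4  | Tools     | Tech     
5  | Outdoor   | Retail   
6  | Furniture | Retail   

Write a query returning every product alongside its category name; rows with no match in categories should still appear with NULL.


LEFT JOIN keeps every row from products (the left table); where category_id has no match in categories, the category columns become NULL. Walk through each product:
  - product 1 (Chair): category_id=5 -> matches Outdoor
  - product 2 (Keyboard): category_id=3 -> matches Supplies
  - product 3 (Printer): category_id=NULL, no match -> kept with NULL
  - product 4 (Notebook): category_id=4 -> matches Tools
  - product 5 (Phone): category_id=NULL, no match -> kept with NULL
All 5 rows appear; 2 have NULL category.

SQL:
SELECT a.name, b.name AS category
FROM products a
LEFT JOIN categories b ON a.category_id = b.id

Result:
name     | category
---------+---------
Chair    | Outdoor 
Keyboard | Supplies
Printer  | NULL    
Notebook | Tools   
Phone    | NULL    


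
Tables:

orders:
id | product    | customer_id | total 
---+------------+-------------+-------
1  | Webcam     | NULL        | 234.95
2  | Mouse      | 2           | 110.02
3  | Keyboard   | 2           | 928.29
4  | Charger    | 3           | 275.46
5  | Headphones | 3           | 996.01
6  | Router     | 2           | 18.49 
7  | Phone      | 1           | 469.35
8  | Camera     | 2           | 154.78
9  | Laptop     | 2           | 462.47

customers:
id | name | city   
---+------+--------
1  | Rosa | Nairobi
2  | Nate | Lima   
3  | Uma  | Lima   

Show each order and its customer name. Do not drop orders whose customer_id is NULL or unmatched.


LEFT JOIN keeps every row from orders (the left table); where customer_id has no match in customers, the customer columns become NULL. Walk through each order:
  - order 1 (Webcam): customer_id=NULL, no match -> kept with NULL
  - order 2 (Mouse): customer_id=2 -> matches Nate
  - order 3 (Keyboard): customer_id=2 -> matches Nate
  - order 4 (Charger): customer_id=3 -> matches Uma
  - order 5 (Headphones): customer_id=3 -> matches Uma
  - order 6 (Router): customer_id=2 -> matches Nate
  - order 7 (Phone): customer_id=1 -> matches Rosa
  - order 8 (Camera): customer_id=2 -> matches Nate
  - order 9 (Laptop): customer_id=2 -> matches Nate
All 9 rows appear; 1 has NULL customer.

SQL:
SELECT a.product, b.name AS customer
FROM orders a
LEFT JOIN customers b ON a.customer_id = b.id

Result:
product    | customer
-----------+---------
Webcam     | NULL    
Mouse      | Nate    
Keyboard   | Nate    
Charger    | Uma     
Headphones | Uma     
Router     | Nate    
Phone      | Rosa    
Camera     | Nate    
Laptop     | Nate    


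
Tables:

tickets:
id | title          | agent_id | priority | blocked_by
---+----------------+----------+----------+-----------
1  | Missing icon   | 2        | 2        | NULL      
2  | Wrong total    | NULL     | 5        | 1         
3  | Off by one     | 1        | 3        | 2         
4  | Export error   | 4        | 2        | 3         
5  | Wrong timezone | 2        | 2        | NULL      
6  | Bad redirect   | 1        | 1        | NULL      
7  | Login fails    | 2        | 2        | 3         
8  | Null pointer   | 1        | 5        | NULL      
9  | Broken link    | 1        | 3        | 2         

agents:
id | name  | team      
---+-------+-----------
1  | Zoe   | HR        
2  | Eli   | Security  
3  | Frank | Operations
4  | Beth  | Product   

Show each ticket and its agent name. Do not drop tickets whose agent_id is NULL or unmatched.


LEFT JOIN keeps every row from tickets (the left table); where agent_id has no match in agents, the agent columns become NULL. Walk through each ticket:
  - ticket 1 (Missing icon): agent_id=2 -> matches Eli
  - ticket 2 (Wrong total): agent_id=NULL, no match -> kept with NULL
  - ticket 3 (Off by one): agent_id=1 -> matches Zoe
  - ticket 4 (Export error): agent_id=4 -> matches Beth
  - ticket 5 (Wrong timezone): agent_id=2 -> matches Eli
  - ticket 6 (Bad redirect): agent_id=1 -> matches Zoe
  - ticket 7 (Login fails): agent_id=2 -> matches Eli
  - ticket 8 (Null pointer): agent_id=1 -> matches Zoe
  - ticket 9 (Broken link): agent_id=1 -> matches Zoe
All 9 rows appear; 1 has NULL agent.

SQL:
SELECT a.title, b.name AS agent
FROM tickets a
LEFT JOIN agents b ON a.agent_id = b.id

Result:
title          | agent
---------------+------
Missing icon   | Eli  
Wrong total    | NULL 
Off by one     | Zoe  
Export error   | Beth 
Wrong timezone | Eli  
Bad redirect   | Zoe  
Login fails    | Eli  
Null pointer   | Zoe  
Broken link    | Zoe  


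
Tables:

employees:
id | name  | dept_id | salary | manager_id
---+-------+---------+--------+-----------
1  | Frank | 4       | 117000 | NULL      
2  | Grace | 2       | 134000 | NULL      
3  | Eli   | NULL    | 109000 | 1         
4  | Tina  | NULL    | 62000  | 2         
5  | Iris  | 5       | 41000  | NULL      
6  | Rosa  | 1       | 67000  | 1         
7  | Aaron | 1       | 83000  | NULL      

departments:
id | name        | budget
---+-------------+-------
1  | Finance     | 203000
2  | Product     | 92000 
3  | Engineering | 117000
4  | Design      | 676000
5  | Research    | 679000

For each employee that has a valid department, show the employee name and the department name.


INNER JOIN keeps only employees rows whose dept_id matches an id in departments. Walk through each employee:
  - employee 1 (Frank): dept_id=4 -> matches Design
  - employee 2 (Grace): dept_id=2 -> matches Product
  - employee 3 (Eli): dept_id=NULL, no match -> dropped
  - employee 4 (Tina): dept_id=NULL, no match -> dropped
  - employee 5 (Iris): dept_id=5 -> matches Research
  - employee 6 (Rosa): dept_id=1 -> matches Finance
  - employee 7 (Aaron): dept_id=1 -> matches Finance
So 2 of 7 rows are dropped.

SQL:
SELECT a.name, b.name AS department
FROM employees a
INNER JOIN departments b ON a.dept_id = b.id

Result:
name  | department
------+-----------
Frank | Design    
Grace | Product   
Iris  | Research  
Rosa  | Finance   
Aaron | Finance   


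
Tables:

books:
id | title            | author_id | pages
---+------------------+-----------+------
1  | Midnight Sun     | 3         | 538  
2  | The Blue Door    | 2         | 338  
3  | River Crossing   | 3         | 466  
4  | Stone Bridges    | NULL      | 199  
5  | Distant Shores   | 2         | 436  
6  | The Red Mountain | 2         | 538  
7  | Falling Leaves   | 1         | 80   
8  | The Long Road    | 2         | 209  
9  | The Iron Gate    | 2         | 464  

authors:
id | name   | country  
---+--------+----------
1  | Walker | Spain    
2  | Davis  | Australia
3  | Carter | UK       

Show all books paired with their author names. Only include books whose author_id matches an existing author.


INNER JOIN keeps only books rows whose author_id matches an id in authors. Walk through each book:
  - book 1 (Midnight Sun): author_id=3 -> matches Carter
  - book 2 (The Blue Door): author_id=2 -> matches Davis
  - book 3 (River Crossing): author_id=3 -> matches Carter
  - book 4 (Stone Bridges): author_id=NULL, no match -> dropped
  - book 5 (Distant Shores): author_id=2 -> matches Davis
  - book 6 (The Red Mountain): author_id=2 -> matches Davis
  - book 7 (Falling Leaves): author_id=1 -> matches Walker
  - book 8 (The Long Road): author_id=2 -> matches Davis
  - book 9 (The Iron Gate): author_id=2 -> matches Davis
So 1 of 9 rows is dropped.

SQL:
SELECT a.title, b.name AS author
FROM books a
INNER JOIN authors b ON a.author_id = b.id

Result:
title            | author
-----------------+-------
Midnight Sun     | Carter
The Blue Door    | Davis 
River Crossing   | Carter
Distant Shores   | Davis 
The Red Mountain | Davis 
Falling Leaves   | Walker
The Long Road    | Davis 
The Iron Gate    | Davis 


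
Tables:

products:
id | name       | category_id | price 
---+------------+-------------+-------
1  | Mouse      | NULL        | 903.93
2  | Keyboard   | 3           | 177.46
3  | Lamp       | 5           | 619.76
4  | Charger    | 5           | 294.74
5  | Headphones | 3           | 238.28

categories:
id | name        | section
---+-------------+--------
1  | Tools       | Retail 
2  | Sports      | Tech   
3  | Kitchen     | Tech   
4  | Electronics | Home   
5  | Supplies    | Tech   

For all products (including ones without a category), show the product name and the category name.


LEFT JOIN keeps every row from products (the left table); where category_id has no match in categories, the category columns become NULL. Walk through each product:
  - product 1 (Mouse): category_id=NULL, no match -> kept with NULL
  - product 2 (Keyboard): category_id=3 -> matches Kitchen
  - product 3 (Lamp): category_id=5 -> matches Supplies
  - product 4 (Charger): category_id=5 -> matches Supplies
  - product 5 (Headphones): category_id=3 -> matches Kitchen
All 5 rows appear; 1 has NULL category.

SQL:
SELECT a.name, b.name AS category
FROM products a
LEFT JOIN categories b ON a.category_id = b.id

Result:
name       | category
-----------+---------
Mouse      | NULL    
Keyboard   | Kitchen 
Lamp       | Supplies
Charger    | Supplies
Headphones | Kitchen 


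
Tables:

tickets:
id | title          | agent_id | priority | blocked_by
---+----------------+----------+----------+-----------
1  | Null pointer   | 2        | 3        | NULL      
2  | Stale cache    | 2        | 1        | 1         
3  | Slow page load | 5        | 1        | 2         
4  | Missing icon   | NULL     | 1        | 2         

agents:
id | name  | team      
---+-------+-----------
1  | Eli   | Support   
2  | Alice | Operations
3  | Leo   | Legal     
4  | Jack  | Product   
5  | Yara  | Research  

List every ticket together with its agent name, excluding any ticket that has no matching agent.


INNER JOIN keeps only tickets rows whose agent_id matches an id in agents. Walk through each ticket:
  - ticket 1 (Null pointer): agent_id=2 -> matches Alice
  - ticket 2 (Stale cache): agent_id=2 -> matches Alice
  - ticket 3 (Slow page load): agent_id=5 -> matches Yara
  - ticket 4 (Missing icon): agent_id=NULL, no match -> dropped
So 1 of 4 rows is dropped.

SQL:
SELECT a.title, b.name AS agent
FROM tickets a
INNER JOIN agents b ON a.agent_id = b.id

Result:
title          | agent
---------------+------
Null pointer   | Alice
Stale cache    | Alice
Slow page load | Yara 
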